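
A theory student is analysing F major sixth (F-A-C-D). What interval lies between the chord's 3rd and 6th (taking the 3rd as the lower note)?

That puts A below D.
Counting 4 letters and 5 half steps from A gives a perfect fourth.

perfect 4th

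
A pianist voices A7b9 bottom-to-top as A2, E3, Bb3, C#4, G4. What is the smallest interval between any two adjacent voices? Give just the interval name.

augmented second

Adjacent intervals: A2→E3 = perfect fifth; E3→Bb3 = diminished fifth; Bb3→C#4 = augmented second; C#4→G4 = diminished fifth.
The smallest is Bb3 to C#4, an augmented second (3 semitones).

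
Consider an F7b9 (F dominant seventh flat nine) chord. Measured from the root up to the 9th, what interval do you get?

minor 9th

Spelling the chord: F-A-C-Eb-Gb.
So we need the interval from F up to Gb.
F up to Gb is 13 semitones, a half step narrower than a major ninth, so the interval is minor.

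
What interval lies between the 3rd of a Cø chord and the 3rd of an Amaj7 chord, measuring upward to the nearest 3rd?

augmented sixth

Cø has Eb as its 3rd, and Amaj7 has C# as its 3rd.
6 letter names make it a sixth; at 10 semitones (a half step wider than major) the quality is augmented.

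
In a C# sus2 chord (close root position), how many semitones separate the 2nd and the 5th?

The chord tones of C# sus2 are C#-D#-G#.
D# to G# is a perfect fourth: 5 semitones.

5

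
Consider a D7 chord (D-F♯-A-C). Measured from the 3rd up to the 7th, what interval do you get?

So we need the interval from F♯ up to C.
From F♯ to C: 6 semitones over a fifth = diminished.

diminished fifth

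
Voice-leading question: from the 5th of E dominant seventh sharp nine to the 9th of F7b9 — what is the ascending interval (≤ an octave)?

The 5th of E dominant seventh sharp nine is B; the 9th of F7b9 is Gb.
From B to Gb: 7 semitones over a sixth = diminished.

diminished sixth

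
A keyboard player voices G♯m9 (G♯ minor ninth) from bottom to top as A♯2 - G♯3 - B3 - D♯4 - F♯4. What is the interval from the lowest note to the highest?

The outer voices are A♯2 and F♯4.
A♯ up to F♯ is 20 semitones, a half step narrower than a major thirteenth, so the interval is minor.

m13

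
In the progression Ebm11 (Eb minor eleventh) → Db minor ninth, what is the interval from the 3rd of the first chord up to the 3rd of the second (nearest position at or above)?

minor 7th

The 3rd of Ebm11 (Eb minor eleventh) is Gb; the 3rd of Db minor ninth is Fb.
Gb up to Fb is 10 semitones, a half step narrower than a major seventh, so the interval is minor.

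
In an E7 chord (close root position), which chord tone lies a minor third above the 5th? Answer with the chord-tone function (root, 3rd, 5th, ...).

E7: E–G♯–B–D.
The 5th is B. A minor third above B is D.
D is the chord's 7th.

7th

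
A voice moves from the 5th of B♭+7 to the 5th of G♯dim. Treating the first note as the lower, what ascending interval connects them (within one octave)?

The 5th of B♭+7 is F♯; the 5th of G♯dim is D.
F♯ up to D is 8 semitones, a half step narrower than a major sixth, so the interval is minor.

minor sixth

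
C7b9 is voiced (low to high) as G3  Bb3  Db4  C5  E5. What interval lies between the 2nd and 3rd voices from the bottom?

Those voices are Bb3 and Db4.
Bb up to Db is 3 semitones, a half step narrower than a major third, so the interval is minor.

minor third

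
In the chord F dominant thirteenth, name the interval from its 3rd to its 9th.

minor seventh

F13 (F dominant thirteenth): F-A-C-Eb-G-D.
3rd = A; 9th = G.
From A to G: 10 semitones over a seventh = minor.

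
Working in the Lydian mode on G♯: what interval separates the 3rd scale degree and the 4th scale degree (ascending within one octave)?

major second

Spelling the Lydian mode on G♯: G♯ A♯ B♯ C𝄪 D♯ E♯ F𝄪.
So we need the interval from B♯ up to C𝄪.
Counting 2 letters and 2 half steps from B♯ gives a major second.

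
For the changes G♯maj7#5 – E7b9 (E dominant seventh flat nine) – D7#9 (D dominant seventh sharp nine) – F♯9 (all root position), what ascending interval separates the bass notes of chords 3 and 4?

M3

The roots are D and F♯.
From D to F♯ is 4 semitones, exactly the major third.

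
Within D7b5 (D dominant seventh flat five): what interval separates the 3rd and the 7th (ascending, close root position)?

D dominant seventh flat five: D F# Ab C.
3rd = F#; 7th = C.
5 letter names make it a fifth; at 6 semitones (a half step narrower than perfect) the quality is diminished.
That tritone between 3rd and 7th is what gives the dominant seventh its pull toward resolution.

diminished fifth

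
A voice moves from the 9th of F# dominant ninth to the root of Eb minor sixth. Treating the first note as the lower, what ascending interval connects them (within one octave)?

diminished sixth

F# dominant ninth has G# as its 9th, and Eb minor sixth has Eb as its root.
6 letter names make it a sixth; at 7 semitones (a whole step narrower than major) the quality is diminished.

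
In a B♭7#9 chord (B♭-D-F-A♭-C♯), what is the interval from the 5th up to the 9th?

augmented fifth

The 5th is F and the 9th is C♯.
From F to C♯: 8 semitones over a fifth = augmented.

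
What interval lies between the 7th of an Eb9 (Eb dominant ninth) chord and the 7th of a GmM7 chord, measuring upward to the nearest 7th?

Eb9 (Eb dominant ninth) has Db as its 7th, and GmM7 has F# as its 7th.
3 letter names make it a third; at 5 semitones (a half step wider than major) the quality is augmented.

augmented third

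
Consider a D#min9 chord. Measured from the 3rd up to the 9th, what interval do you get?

The chord tones of D# minor ninth are D#–F#–A#–C#–E#.
3rd = F#; 9th = E#.
From F# to E# is 11 semitones, exactly the major seventh.

M7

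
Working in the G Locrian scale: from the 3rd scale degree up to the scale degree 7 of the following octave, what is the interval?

The scale runs G A♭ B♭ C D♭ E♭ F.
That puts B♭ below F.
From B♭ to F is 19 semitones, exactly the perfect twelfth.

perfect 12th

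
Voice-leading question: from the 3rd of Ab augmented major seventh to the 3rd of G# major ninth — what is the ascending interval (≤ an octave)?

augmented 7th

Ab augmented major seventh has C as its 3rd, and G# major ninth has B# as its 3rd.
From C to B#: 12 semitones over a seventh = augmented.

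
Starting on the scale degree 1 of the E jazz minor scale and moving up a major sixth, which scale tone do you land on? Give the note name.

The scale is E F♯ G A B C♯ D♯.
The scale degree 1 is E; a major sixth above that is C♯ — scale degree 6.

C#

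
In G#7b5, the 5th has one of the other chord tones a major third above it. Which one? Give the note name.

F#

Spelling the chord: G#, B#, D, F#.
The 5th is D. A major third above D is F#.
F# is the chord's 7th.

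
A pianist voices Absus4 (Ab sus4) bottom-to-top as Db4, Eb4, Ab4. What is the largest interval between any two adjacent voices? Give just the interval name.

perfect fourth

Adjacent intervals: Db4→Eb4 = major second; Eb4→Ab4 = perfect fourth.
The largest is Eb4 to Ab4, a perfect fourth (5 semitones).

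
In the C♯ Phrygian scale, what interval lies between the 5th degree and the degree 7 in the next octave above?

C♯ phrygian: C♯ D E F♯ G♯ A B.
The 5th degree is G♯ and the 7th degree (up an octave) is B.
G♯ up to B is 15 semitones, a half step narrower than a major tenth, so the interval is minor.

minor tenth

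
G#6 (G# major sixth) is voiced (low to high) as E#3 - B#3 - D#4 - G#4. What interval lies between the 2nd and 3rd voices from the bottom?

minor third

Those voices are B#3 and D#4.
B# up to D# is 3 semitones, a half step narrower than a major third, so the interval is minor.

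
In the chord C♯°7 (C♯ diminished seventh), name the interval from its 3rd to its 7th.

C♯dim7 (C♯ diminished seventh) is spelled C♯, E, G, B♭.
3rd = E; 7th = B♭.
E up to B♭ is 6 semitones, a half step narrower than a perfect fifth, so the interval is diminished.

diminished fifth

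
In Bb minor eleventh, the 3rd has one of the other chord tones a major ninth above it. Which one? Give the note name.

The chord tones of Bbm11 are Bb Db F Ab C Eb.
The 3rd is Db. A major ninth above Db is Eb.
Eb is the chord's 11th.

Eb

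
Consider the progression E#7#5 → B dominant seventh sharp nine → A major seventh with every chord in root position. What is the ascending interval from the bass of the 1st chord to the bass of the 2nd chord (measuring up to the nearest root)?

The roots are E# and B.
5 letter names make it a fifth; at 6 semitones (a half step narrower than perfect) the quality is diminished.

diminished fifth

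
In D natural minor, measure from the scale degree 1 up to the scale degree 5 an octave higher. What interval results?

Spelling D natural minor: D E F G A B♭ C.
That puts D below A.
Counting 12 letters and 19 half steps from D gives a perfect twelfth.

P12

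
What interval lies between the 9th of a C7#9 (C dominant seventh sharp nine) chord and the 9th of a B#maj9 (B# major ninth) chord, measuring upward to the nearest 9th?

The 9th of C7#9 (C dominant seventh sharp nine) is D#; the 9th of B#maj9 (B# major ninth) is C##.
Counting 7 letters and 11 half steps from D# gives a major seventh.

major 7th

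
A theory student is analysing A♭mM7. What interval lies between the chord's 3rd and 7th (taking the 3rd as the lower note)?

A5

The chord tones of A♭m(maj7) are A♭, C♭, E♭, G.
The 3rd is C♭ and the 7th is G.
C♭ up to G is 8 semitones, a half step wider than a perfect fifth, so the interval is augmented.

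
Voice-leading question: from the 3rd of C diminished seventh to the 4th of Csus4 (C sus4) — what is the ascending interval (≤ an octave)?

major 2nd

The 3rd of C diminished seventh is Eb; the 4th of Csus4 (C sus4) is F.
Counting 2 letters and 2 half steps from Eb gives a major second.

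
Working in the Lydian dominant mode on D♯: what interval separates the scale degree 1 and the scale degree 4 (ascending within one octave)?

Spelling the Lydian dominant mode on D♯: D♯ E♯ F𝄪 G𝄪 A♯ B♯ C♯.
The scale degree 1 is D♯ and the 4th scale degree is G𝄪.
From D♯ to G𝄪: 6 semitones over a fourth = augmented.

augmented 4th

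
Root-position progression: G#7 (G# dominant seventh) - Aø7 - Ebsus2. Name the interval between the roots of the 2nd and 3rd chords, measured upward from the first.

The roots are A and Eb.
A up to Eb is 6 semitones, a half step narrower than a perfect fifth, so the interval is diminished.

diminished 5th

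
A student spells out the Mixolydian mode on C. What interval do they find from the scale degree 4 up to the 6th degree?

major third

Spelling the Mixolydian mode on C: C D E F G A Bb.
Scale degree 4 = F; degree 6 = A.
From F to A is 4 semitones, exactly the major third.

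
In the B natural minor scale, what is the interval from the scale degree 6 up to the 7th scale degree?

B natural minor: B C# D E F# G A.
Scale degree 6 = G; scale degree 7 = A.
From G to A is 2 semitones, exactly the major second.

major 2nd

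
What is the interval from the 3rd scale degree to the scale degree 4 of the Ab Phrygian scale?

Ab phrygian: Ab Bbb Cb Db Eb Fb Gb.
The 3rd scale degree is Cb and the degree 4 is Db.
From Cb to Db is 2 semitones, exactly the major second.

major second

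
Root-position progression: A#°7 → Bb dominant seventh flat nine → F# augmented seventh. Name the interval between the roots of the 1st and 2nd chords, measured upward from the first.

The roots are A# and Bb.
From A# to Bb: 0 semitones over a second = diminished.

diminished second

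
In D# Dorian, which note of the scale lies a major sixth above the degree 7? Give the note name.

The scale is D# E# F# G# A# B# C#.
The degree 7 is C#; a major sixth above that is A# — scale degree 5.

A#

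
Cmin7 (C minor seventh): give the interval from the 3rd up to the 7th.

perfect fifth

Spelling the chord: C E♭ G B♭.
So we need the interval from E♭ up to B♭.
From E♭ to B♭ is 7 semitones, exactly the perfect fifth.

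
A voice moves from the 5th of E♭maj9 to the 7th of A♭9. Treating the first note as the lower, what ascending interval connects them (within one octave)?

The 5th of E♭maj9 is B♭; the 7th of A♭9 is G♭.
B♭ up to G♭ is 8 semitones, a half step narrower than a major sixth, so the interval is minor.

minor sixth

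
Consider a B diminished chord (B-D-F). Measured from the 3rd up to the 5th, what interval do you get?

So we need the interval from D up to F.
From D to F: 3 semitones over a third = minor.

minor third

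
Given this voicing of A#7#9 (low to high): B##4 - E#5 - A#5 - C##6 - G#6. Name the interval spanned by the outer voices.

diminished thirteenth

The outer voices are B##4 and G#6.
From B## to G#: 19 semitones over a thirteenth = diminished.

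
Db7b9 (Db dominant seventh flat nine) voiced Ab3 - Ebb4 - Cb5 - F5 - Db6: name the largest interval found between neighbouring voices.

M6

Adjacent intervals: Ab3→Ebb4 = diminished fifth; Ebb4→Cb5 = major sixth; Cb5→F5 = augmented fourth; F5→Db6 = minor sixth.
The largest is Ebb4 to Cb5, a major sixth (9 semitones).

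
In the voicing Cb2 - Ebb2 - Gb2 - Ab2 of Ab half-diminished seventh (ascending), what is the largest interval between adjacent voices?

Adjacent intervals: Cb2→Ebb2 = minor third; Ebb2→Gb2 = major third; Gb2→Ab2 = major second.
The largest is Ebb2 to Gb2, a major third (4 semitones).

M3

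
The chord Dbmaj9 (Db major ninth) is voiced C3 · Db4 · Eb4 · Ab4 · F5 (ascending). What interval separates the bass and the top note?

The outer voices are C3 and F5.
C up to F spans 18 letter names and 29 semitones — a perfect 18th.

perfect 18th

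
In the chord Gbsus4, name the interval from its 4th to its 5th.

major second

Gbsus4 is spelled Gb-Cb-Db.
That puts Cb below Db.
Cb up to Db spans 2 letter names and 2 semitones — a major second.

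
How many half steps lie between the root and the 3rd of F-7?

3

F-7: F Ab C Eb.
F to Ab is a minor third: 3 semitones.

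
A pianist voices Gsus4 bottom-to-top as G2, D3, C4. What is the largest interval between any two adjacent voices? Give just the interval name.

Adjacent intervals: G2→D3 = perfect fifth; D3→C4 = minor seventh.
The largest is D3 to C4, a minor seventh (10 semitones).

minor 7th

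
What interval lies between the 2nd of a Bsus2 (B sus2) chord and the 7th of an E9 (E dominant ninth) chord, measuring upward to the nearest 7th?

minor 2nd

Bsus2 (B sus2) has C♯ as its 2nd, and E9 (E dominant ninth) has D as its 7th.
C♯ up to D is 1 semitone, a half step narrower than a major second, so the interval is minor.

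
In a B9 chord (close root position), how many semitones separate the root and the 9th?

B9 (B dominant ninth) is spelled B–D#–F#–A–C#.
B to C# is a major ninth: 14 semitones.

14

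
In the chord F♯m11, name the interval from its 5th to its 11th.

Spelling the chord: F♯, A, C♯, E, G♯, B.
So we need the interval from C♯ up to B.
From C♯ to B: 10 semitones over a seventh = minor.

minor seventh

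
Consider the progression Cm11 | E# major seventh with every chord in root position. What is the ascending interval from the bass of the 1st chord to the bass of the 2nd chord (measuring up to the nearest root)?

augmented third

The roots are C and E#.
C up to E# is 5 semitones, a half step wider than a major third, so the interval is augmented.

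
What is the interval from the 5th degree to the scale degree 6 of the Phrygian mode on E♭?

The scale runs E♭ F♭ G♭ A♭ B♭ C♭ D♭.
So we need the interval from B♭ up to C♭.
From B♭ to C♭: 1 semitone over a second = minor.

minor second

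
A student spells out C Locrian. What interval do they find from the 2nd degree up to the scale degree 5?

perfect 4th

C locrian: C Db Eb F Gb Ab Bb.
That puts Db below Gb.
Counting 4 letters and 5 half steps from Db gives a perfect fourth.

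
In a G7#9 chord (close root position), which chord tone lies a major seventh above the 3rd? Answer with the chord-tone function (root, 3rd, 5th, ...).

9th

G dominant seventh sharp nine: G B D F A#.
The 3rd is B. A major seventh above B is A#.
A# is the chord's 9th.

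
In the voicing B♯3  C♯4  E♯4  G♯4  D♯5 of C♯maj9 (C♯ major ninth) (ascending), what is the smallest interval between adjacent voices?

m2

Adjacent intervals: B♯3→C♯4 = minor second; C♯4→E♯4 = major third; E♯4→G♯4 = minor third; G♯4→D♯5 = perfect fifth.
The smallest is B♯3 to C♯4, a minor second (1 semitone).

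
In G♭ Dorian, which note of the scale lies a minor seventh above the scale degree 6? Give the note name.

Db

The scale is G♭ A♭ B𝄫 C♭ D♭ E♭ F♭.
The scale degree 6 is E♭; a minor seventh above that is D♭ — scale degree 5.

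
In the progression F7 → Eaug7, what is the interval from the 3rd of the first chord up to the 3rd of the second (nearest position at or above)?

The 3rd of F7 is A; the 3rd of Eaug7 is G♯.
From A to G♯ is 11 semitones, exactly the major seventh.

major seventh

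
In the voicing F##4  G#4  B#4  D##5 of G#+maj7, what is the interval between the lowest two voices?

minor second

Those voices are F##4 and G#4.
F## up to G# is 1 semitone, a half step narrower than a major second, so the interval is minor.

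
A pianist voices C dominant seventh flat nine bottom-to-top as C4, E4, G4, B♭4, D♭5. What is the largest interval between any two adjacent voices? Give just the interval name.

Adjacent intervals: C4→E4 = major third; E4→G4 = minor third; G4→B♭4 = minor third; B♭4→D♭5 = minor third.
The largest is C4 to E4, a major third (4 semitones).

major third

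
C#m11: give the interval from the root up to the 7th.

minor seventh

C#m11: C#–E–G#–B–D#–F#.
So we need the interval from C# up to B.
From C# to B: 10 semitones over a seventh = minor.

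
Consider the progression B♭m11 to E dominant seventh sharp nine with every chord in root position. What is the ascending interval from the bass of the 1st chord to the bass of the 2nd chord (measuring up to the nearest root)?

The roots are B♭ and E.
B♭ up to E is 6 semitones, a half step wider than a perfect fourth, so the interval is augmented.

augmented fourth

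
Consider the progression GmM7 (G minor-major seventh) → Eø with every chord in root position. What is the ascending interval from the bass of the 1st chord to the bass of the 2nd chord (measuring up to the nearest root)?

The roots are G and E.
G up to E spans 6 letter names and 9 semitones — a major sixth.

major sixth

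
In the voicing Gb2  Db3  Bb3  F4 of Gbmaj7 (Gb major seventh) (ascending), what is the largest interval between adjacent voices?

Adjacent intervals: Gb2→Db3 = perfect fifth; Db3→Bb3 = major sixth; Bb3→F4 = perfect fifth.
The largest is Db3 to Bb3, a major sixth (9 semitones).

major 6th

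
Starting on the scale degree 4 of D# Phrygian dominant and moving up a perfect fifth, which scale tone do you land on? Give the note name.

D#

The scale is D# E F## G# A# B C#.
The scale degree 4 is G#; a perfect fifth above that is D# — scale degree 1.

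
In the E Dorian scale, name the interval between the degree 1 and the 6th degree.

The scale runs E F♯ G A B C♯ D.
That puts E below C♯.
From E to C♯ is 9 semitones, exactly the major sixth.

major sixth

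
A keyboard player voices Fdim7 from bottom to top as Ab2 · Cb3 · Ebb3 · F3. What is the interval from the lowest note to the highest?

The outer voices are Ab2 and F3.
From Ab to F is 9 semitones, exactly the major sixth.

major 6th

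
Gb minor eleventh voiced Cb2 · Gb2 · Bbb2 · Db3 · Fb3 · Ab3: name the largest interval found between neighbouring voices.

P5

Adjacent intervals: Cb2→Gb2 = perfect fifth; Gb2→Bbb2 = minor third; Bbb2→Db3 = major third; Db3→Fb3 = minor third; Fb3→Ab3 = major third.
The largest is Cb2 to Gb2, a perfect fifth (7 semitones).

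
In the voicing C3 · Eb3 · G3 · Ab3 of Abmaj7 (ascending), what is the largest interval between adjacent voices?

Adjacent intervals: C3→Eb3 = minor third; Eb3→G3 = major third; G3→Ab3 = minor second.
The largest is Eb3 to G3, a major third (4 semitones).

M3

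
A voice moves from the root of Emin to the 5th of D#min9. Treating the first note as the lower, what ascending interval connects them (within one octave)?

Emin has E as its root, and D#min9 has A# as its 5th.
E up to A# is 6 semitones, a half step wider than a perfect fourth, so the interval is augmented.

augmented fourth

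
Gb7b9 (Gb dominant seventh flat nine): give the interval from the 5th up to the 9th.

The chord tones of Gb dominant seventh flat nine are Gb Bb Db Fb Abb.
5th = Db; 9th = Abb.
5 letter names make it a fifth; at 6 semitones (a half step narrower than perfect) the quality is diminished.

diminished 5th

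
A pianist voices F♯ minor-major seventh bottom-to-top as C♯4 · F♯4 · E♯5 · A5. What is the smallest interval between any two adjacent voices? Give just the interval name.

diminished 4th

Adjacent intervals: C♯4→F♯4 = perfect fourth; F♯4→E♯5 = major seventh; E♯5→A5 = diminished fourth.
The smallest is E♯5 to A5, a diminished fourth (4 semitones).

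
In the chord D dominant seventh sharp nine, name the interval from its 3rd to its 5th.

Spelling the chord: D-F#-A-C-E#.
That puts F# below A.
3 letter names make it a third; at 3 semitones (a half step narrower than major) the quality is minor.

minor third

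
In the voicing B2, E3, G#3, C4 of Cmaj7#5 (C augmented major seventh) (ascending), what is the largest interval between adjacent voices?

perfect fourth

Adjacent intervals: B2→E3 = perfect fourth; E3→G#3 = major third; G#3→C4 = diminished fourth.
The largest is B2 to E3, a perfect fourth (5 semitones).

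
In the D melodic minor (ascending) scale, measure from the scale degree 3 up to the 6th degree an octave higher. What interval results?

D melodic minor: D E F G A B C♯.
The scale degree 3 is F and the degree 6 (up an octave) is B.
11 letter names make it an eleventh; at 18 semitones (a half step wider than perfect) the quality is augmented.

A11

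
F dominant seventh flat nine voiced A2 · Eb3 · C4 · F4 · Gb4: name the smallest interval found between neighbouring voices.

Adjacent intervals: A2→Eb3 = diminished fifth; Eb3→C4 = major sixth; C4→F4 = perfect fourth; F4→Gb4 = minor second.
The smallest is F4 to Gb4, a minor second (1 semitone).

minor second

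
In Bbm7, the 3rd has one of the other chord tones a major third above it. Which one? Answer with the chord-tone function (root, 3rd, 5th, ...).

5th

Bb-7 (Bb minor seventh) is spelled Bb, Db, F, Ab.
The 3rd is Db. A major third above Db is F.
F is the chord's 5th.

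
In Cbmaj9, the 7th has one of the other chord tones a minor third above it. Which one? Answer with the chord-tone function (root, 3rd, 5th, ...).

9th

Cbmaj9: Cb, Eb, Gb, Bb, Db.
The 7th is Bb. A minor third above Bb is Db.
Db is the chord's 9th.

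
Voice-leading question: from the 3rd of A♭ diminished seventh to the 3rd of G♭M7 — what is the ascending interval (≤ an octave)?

major seventh

The 3rd of A♭ diminished seventh is C♭; the 3rd of G♭M7 is B♭.
From C♭ to B♭ is 11 semitones, exactly the major seventh.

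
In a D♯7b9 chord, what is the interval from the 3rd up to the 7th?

The chord tones of D♯ dominant seventh flat nine are D♯-F𝄪-A♯-C♯-E.
That puts F𝄪 below C♯.
5 letter names make it a fifth; at 6 semitones (a half step narrower than perfect) the quality is diminished.

d5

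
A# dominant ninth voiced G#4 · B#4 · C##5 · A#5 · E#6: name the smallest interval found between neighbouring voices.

major second

Adjacent intervals: G#4→B#4 = major third; B#4→C##5 = major second; C##5→A#5 = minor sixth; A#5→E#6 = perfect fifth.
The smallest is B#4 to C##5, a major second (2 semitones).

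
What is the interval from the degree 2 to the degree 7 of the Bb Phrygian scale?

Bb phrygian: Bb Cb Db Eb F Gb Ab.
That puts Cb below Ab.
Counting 6 letters and 9 half steps from Cb gives a major sixth.

major sixth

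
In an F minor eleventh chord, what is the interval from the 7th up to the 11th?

perfect 5th

The chord tones of Fm11 (F minor eleventh) are F-Ab-C-Eb-G-Bb.
So we need the interval from Eb up to Bb.
From Eb to Bb is 7 semitones, exactly the perfect fifth.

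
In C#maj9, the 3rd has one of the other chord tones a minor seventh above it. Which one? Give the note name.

C#maj9 (C# major ninth) is spelled C#–E#–G#–B#–D#.
The 3rd is E#. A minor seventh above E# is D#.
D# is the chord's 9th.

D#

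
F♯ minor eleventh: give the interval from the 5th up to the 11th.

minor seventh

The chord tones of F♯m11 are F♯, A, C♯, E, G♯, B.
That puts C♯ below B.
7 letter names make it a seventh; at 10 semitones (a half step narrower than major) the quality is minor.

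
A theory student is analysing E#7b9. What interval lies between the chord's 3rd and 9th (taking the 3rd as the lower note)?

E#7b9: E#, G##, B#, D#, F#.
The 3rd is G## and the 9th is F#.
G## up to F# is 9 semitones, a whole step narrower than a major seventh, so the interval is diminished.

diminished 7th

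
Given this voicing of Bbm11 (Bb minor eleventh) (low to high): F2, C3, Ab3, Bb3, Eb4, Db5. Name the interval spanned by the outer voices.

minor 20th

The outer voices are F2 and Db5.
F up to Db is 32 semitones, a half step narrower than a major 20th, so the interval is minor.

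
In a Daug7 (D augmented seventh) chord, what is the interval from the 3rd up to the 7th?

Spelling the chord: D-F#-A#-C.
So we need the interval from F# up to C.
5 letter names make it a fifth; at 6 semitones (a half step narrower than perfect) the quality is diminished.
This 3–7 tritone is the characteristic tension at the heart of the dominant sound.

d5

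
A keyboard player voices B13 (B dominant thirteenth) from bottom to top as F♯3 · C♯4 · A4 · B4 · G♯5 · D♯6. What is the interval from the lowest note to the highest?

major 20th

The outer voices are F♯3 and D♯6.
From F♯ to D♯ is 33 semitones, exactly the major 20th.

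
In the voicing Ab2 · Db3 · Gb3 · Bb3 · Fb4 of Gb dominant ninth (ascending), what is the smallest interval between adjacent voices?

Adjacent intervals: Ab2→Db3 = perfect fourth; Db3→Gb3 = perfect fourth; Gb3→Bb3 = major third; Bb3→Fb4 = diminished fifth.
The smallest is Gb3 to Bb3, a major third (4 semitones).

major third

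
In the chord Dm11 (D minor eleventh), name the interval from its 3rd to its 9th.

major 7th

The chord tones of Dm11 (D minor eleventh) are D F A C E G.
The 3rd is F and the 9th is E.
From F to E is 11 semitones, exactly the major seventh.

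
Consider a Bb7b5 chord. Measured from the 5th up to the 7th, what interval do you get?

major third

Bb dominant seventh flat five is spelled Bb-D-Fb-Ab.
That puts Fb below Ab.
Fb up to Ab spans 3 letter names and 4 semitones — a major third.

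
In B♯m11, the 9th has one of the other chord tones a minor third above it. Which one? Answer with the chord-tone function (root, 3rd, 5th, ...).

11th

B♯ minor eleventh is spelled B♯–D♯–F𝄪–A♯–C𝄪–E♯.
The 9th is C𝄪. A minor third above C𝄪 is E♯.
E♯ is the chord's 11th.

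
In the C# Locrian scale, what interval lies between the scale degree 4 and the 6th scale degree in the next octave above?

minor tenth

C# locrian: C# D E F# G A B.
So we need the interval from F# up to A.
F# up to A is 15 semitones, a half step narrower than a major tenth, so the interval is minor.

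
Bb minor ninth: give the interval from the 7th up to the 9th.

Bbmin9 (Bb minor ninth) is spelled Bb Db F Ab C.
7th = Ab; 9th = C.
Ab up to C spans 3 letter names and 4 semitones — a major third.

M3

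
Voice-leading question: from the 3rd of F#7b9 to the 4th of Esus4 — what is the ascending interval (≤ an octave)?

F#7b9 has A# as its 3rd, and Esus4 has A as its 4th.
8 letter names make it an octave; at 11 semitones (a half step narrower than perfect) the quality is diminished.

diminished 8th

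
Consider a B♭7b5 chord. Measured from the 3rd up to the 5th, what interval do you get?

d3

B♭7b5 is spelled B♭ D F♭ A♭.
So we need the interval from D up to F♭.
D up to F♭ is 2 semitones, a whole step narrower than a major third, so the interval is diminished.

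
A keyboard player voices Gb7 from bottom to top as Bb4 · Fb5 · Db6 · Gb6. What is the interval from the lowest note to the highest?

The outer voices are Bb4 and Gb6.
Bb up to Gb is 20 semitones, a half step narrower than a major thirteenth, so the interval is minor.

minor 13th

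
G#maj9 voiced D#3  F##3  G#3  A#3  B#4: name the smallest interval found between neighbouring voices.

Adjacent intervals: D#3→F##3 = major third; F##3→G#3 = minor second; G#3→A#3 = major second; A#3→B#4 = major ninth.
The smallest is F##3 to G#3, a minor second (1 semitone).

minor 2nd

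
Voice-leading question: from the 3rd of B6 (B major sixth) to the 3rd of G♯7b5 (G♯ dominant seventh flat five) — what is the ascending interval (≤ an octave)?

major sixth

The 3rd of B6 (B major sixth) is D♯; the 3rd of G♯7b5 (G♯ dominant seventh flat five) is B♯.
Counting 6 letters and 9 half steps from D♯ gives a major sixth.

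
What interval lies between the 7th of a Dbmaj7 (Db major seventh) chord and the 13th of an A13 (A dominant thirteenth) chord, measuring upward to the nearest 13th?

augmented 4th

Dbmaj7 (Db major seventh) has C as its 7th, and A13 (A dominant thirteenth) has F# as its 13th.
C up to F# is 6 semitones, a half step wider than a perfect fourth, so the interval is augmented.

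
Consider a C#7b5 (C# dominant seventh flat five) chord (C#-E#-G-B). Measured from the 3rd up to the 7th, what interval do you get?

The 3rd is E# and the 7th is B.
5 letter names make it a fifth; at 6 semitones (a half step narrower than perfect) the quality is diminished.
This 3–7 tritone is the characteristic tension at the heart of the dominant sound.

diminished fifth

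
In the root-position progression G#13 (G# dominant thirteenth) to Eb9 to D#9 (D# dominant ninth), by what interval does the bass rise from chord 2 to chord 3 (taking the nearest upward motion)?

The roots are Eb and D#.
Eb up to D# is 12 semitones, a half step wider than a major seventh, so the interval is augmented.

augmented seventh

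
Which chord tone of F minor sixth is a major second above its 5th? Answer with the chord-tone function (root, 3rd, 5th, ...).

Spelling the chord: F-A♭-C-D.
The 5th is C. A major second above C is D.
D is the chord's 6th.

6th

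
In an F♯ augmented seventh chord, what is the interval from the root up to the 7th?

The chord tones of F♯ augmented seventh are F♯–A♯–C𝄪–E.
Root = F♯; 7th = E.
F♯ up to E is 10 semitones, a half step narrower than a major seventh, so the interval is minor.

minor seventh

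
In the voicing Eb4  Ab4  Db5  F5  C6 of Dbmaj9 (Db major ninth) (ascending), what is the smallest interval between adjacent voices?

major 3rd

Adjacent intervals: Eb4→Ab4 = perfect fourth; Ab4→Db5 = perfect fourth; Db5→F5 = major third; F5→C6 = perfect fifth.
The smallest is Db5 to F5, a major third (4 semitones).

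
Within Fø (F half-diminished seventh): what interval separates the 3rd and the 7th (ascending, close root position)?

perfect fifth

Fm7b5 is spelled F–A♭–C♭–E♭.
That puts A♭ below E♭.
Counting 5 letters and 7 half steps from A♭ gives a perfect fifth.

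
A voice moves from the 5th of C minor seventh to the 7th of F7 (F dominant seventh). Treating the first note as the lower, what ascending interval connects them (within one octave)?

C minor seventh has G as its 5th, and F7 (F dominant seventh) has E♭ as its 7th.
From G to E♭: 8 semitones over a sixth = minor.

minor sixth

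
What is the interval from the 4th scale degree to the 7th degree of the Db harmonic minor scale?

augmented fourth

Db harmonic minor: Db Eb Fb Gb Ab Bbb C.
That puts Gb below C.
From Gb to C: 6 semitones over a fourth = augmented.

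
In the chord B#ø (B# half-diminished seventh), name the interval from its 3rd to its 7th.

P5

B# half-diminished seventh: B#–D#–F#–A#.
3rd = D#; 7th = A#.
From D# to A# is 7 semitones, exactly the perfect fifth.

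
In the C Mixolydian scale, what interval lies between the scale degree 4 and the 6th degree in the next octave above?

The scale runs C D E F G A Bb.
So we need the interval from F up to A.
F up to A spans 10 letter names and 16 semitones — a major tenth.

M10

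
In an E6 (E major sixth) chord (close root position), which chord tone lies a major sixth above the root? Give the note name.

C#

E major sixth is spelled E-G#-B-C#.
The root is E. A major sixth above E is C#.
C# is the chord's 6th.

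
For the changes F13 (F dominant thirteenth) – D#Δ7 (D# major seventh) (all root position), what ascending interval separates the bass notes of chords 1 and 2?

augmented sixth

The roots are F and D#.
6 letter names make it a sixth; at 10 semitones (a half step wider than major) the quality is augmented.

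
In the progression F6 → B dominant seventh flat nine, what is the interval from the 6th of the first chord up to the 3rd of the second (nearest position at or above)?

augmented unison

F6 has D as its 6th, and B dominant seventh flat nine has D# as its 3rd.
1 letter names make it a unison; at 1 semitone (a half step wider than perfect) the quality is augmented.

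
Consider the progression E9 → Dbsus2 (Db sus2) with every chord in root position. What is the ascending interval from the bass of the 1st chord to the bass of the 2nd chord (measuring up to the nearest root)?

The roots are E and Db.
E up to Db is 9 semitones, a whole step narrower than a major seventh, so the interval is diminished.

d7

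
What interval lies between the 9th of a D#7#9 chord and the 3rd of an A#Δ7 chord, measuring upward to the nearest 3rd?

D#7#9 has E## as its 9th, and A#Δ7 has C## as its 3rd.
6 letter names make it a sixth; at 8 semitones (a half step narrower than major) the quality is minor.

minor sixth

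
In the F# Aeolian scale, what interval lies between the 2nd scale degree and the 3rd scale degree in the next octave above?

The scale runs F# G# A B C# D E.
2nd scale degree = G#; scale degree 3 (up an octave) = A.
G# up to A is 13 semitones, a half step narrower than a major ninth, so the interval is minor.

minor ninth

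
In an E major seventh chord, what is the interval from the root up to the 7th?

EM7: E, G#, B, D#.
So we need the interval from E up to D#.
Counting 7 letters and 11 half steps from E gives a major seventh.

major 7th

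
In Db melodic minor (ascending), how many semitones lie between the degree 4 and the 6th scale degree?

The scale is Db Eb Fb Gb Ab Bb C.
Gb up to Bb is a major third — 4 semitones.

4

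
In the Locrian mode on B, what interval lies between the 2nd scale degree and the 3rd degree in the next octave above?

M9

The scale runs B C D E F G A.
The 2nd scale degree is C and the 3rd degree (up an octave) is D.
Counting 9 letters and 14 half steps from C gives a major ninth.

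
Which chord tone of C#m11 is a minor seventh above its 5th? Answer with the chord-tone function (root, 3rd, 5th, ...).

11th

Spelling the chord: C# E G# B D# F#.
The 5th is G#. A minor seventh above G# is F#.
F# is the chord's 11th.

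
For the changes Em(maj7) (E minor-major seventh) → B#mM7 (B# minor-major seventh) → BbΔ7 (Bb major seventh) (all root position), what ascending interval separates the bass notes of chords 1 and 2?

A5

The roots are E and B#.
From E to B#: 8 semitones over a fifth = augmented.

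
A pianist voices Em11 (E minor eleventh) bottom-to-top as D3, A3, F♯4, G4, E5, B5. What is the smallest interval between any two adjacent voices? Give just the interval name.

minor second

Adjacent intervals: D3→A3 = perfect fifth; A3→F♯4 = major sixth; F♯4→G4 = minor second; G4→E5 = major sixth; E5→B5 = perfect fifth.
The smallest is F♯4 to G4, a minor second (1 semitone).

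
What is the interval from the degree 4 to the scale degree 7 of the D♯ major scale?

augmented fourth

D♯ major: D♯ E♯ F𝄪 G♯ A♯ B♯ C𝄪.
That puts G♯ below C𝄪.
G♯ up to C𝄪 is 6 semitones, a half step wider than a perfect fourth, so the interval is augmented.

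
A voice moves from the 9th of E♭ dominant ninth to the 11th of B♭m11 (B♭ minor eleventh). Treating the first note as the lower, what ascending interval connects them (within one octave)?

E♭ dominant ninth has F as its 9th, and B♭m11 (B♭ minor eleventh) has E♭ as its 11th.
F up to E♭ is 10 semitones, a half step narrower than a major seventh, so the interval is minor.

minor 7th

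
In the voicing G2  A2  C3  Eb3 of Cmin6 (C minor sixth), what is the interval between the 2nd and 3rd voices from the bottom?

m3

Those voices are A2 and C3.
From A to C: 3 semitones over a third = minor.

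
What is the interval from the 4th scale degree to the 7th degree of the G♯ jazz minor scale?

Spelling the G♯ jazz minor scale: G♯ A♯ B C♯ D♯ E♯ F𝄪.
4th scale degree = C♯; scale degree 7 = F𝄪.
C♯ up to F𝄪 is 6 semitones, a half step wider than a perfect fourth, so the interval is augmented.

A4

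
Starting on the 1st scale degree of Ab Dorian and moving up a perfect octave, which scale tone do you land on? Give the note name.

Ab

The scale is Ab Bb Cb Db Eb F Gb.
The 1st scale degree is Ab; a perfect octave above that is Ab — scale degree 1.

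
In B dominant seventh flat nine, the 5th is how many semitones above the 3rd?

3

Spelling the chord: B, D♯, F♯, A, C.
D♯ to F♯ is a minor third: 3 semitones.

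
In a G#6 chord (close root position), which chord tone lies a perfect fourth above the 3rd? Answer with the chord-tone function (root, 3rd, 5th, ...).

Spelling the chord: G#-B#-D#-E#.
The 3rd is B#. A perfect fourth above B# is E#.
E# is the chord's 6th.

6th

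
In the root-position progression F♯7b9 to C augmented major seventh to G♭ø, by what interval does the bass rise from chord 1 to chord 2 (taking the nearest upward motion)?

The roots are F♯ and C.
F♯ up to C is 6 semitones, a half step narrower than a perfect fifth, so the interval is diminished.

diminished fifth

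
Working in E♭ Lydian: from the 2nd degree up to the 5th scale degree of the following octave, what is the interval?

E♭ lydian: E♭ F G A B♭ C D.
2nd degree = F; 5th scale degree (up an octave) = B♭.
F up to B♭ spans 11 letter names and 17 semitones — a perfect eleventh.

P11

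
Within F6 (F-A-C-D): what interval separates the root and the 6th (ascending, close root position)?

major sixth

So we need the interval from F up to D.
Counting 6 letters and 9 half steps from F gives a major sixth.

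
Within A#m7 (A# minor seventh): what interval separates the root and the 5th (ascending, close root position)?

Spelling the chord: A#–C#–E#–G#.
Root = A#; 5th = E#.
A# up to E# spans 5 letter names and 7 semitones — a perfect fifth.

perfect 5th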